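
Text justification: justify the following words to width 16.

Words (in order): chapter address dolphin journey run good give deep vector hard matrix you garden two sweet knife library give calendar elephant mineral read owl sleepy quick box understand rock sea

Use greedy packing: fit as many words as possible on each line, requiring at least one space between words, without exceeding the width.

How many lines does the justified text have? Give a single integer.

Line 1: ['chapter', 'address'] (min_width=15, slack=1)
Line 2: ['dolphin', 'journey'] (min_width=15, slack=1)
Line 3: ['run', 'good', 'give'] (min_width=13, slack=3)
Line 4: ['deep', 'vector', 'hard'] (min_width=16, slack=0)
Line 5: ['matrix', 'you'] (min_width=10, slack=6)
Line 6: ['garden', 'two', 'sweet'] (min_width=16, slack=0)
Line 7: ['knife', 'library'] (min_width=13, slack=3)
Line 8: ['give', 'calendar'] (min_width=13, slack=3)
Line 9: ['elephant', 'mineral'] (min_width=16, slack=0)
Line 10: ['read', 'owl', 'sleepy'] (min_width=15, slack=1)
Line 11: ['quick', 'box'] (min_width=9, slack=7)
Line 12: ['understand', 'rock'] (min_width=15, slack=1)
Line 13: ['sea'] (min_width=3, slack=13)
Total lines: 13

Answer: 13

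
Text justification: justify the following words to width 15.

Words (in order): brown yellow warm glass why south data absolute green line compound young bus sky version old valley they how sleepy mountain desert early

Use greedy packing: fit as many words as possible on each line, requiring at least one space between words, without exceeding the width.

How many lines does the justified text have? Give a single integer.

Answer: 10

Derivation:
Line 1: ['brown', 'yellow'] (min_width=12, slack=3)
Line 2: ['warm', 'glass', 'why'] (min_width=14, slack=1)
Line 3: ['south', 'data'] (min_width=10, slack=5)
Line 4: ['absolute', 'green'] (min_width=14, slack=1)
Line 5: ['line', 'compound'] (min_width=13, slack=2)
Line 6: ['young', 'bus', 'sky'] (min_width=13, slack=2)
Line 7: ['version', 'old'] (min_width=11, slack=4)
Line 8: ['valley', 'they', 'how'] (min_width=15, slack=0)
Line 9: ['sleepy', 'mountain'] (min_width=15, slack=0)
Line 10: ['desert', 'early'] (min_width=12, slack=3)
Total lines: 10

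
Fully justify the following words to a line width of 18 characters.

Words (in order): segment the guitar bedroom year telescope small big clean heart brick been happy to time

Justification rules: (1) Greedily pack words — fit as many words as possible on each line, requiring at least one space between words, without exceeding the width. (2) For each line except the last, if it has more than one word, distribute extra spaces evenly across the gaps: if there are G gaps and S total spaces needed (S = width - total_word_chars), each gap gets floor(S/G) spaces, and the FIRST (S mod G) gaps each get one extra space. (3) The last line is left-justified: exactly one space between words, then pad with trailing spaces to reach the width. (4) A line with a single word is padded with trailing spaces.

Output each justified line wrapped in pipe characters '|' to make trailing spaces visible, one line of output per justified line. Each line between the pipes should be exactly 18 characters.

Answer: |segment the guitar|
|bedroom       year|
|telescope    small|
|big   clean  heart|
|brick  been  happy|
|to time           |

Derivation:
Line 1: ['segment', 'the', 'guitar'] (min_width=18, slack=0)
Line 2: ['bedroom', 'year'] (min_width=12, slack=6)
Line 3: ['telescope', 'small'] (min_width=15, slack=3)
Line 4: ['big', 'clean', 'heart'] (min_width=15, slack=3)
Line 5: ['brick', 'been', 'happy'] (min_width=16, slack=2)
Line 6: ['to', 'time'] (min_width=7, slack=11)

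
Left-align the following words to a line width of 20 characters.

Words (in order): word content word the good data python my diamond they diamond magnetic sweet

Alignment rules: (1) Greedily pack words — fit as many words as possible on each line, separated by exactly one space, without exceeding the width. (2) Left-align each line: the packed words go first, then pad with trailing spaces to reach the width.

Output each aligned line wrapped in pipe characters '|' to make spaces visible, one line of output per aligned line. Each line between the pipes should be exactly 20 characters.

Answer: |word content word   |
|the good data python|
|my diamond they     |
|diamond magnetic    |
|sweet               |

Derivation:
Line 1: ['word', 'content', 'word'] (min_width=17, slack=3)
Line 2: ['the', 'good', 'data', 'python'] (min_width=20, slack=0)
Line 3: ['my', 'diamond', 'they'] (min_width=15, slack=5)
Line 4: ['diamond', 'magnetic'] (min_width=16, slack=4)
Line 5: ['sweet'] (min_width=5, slack=15)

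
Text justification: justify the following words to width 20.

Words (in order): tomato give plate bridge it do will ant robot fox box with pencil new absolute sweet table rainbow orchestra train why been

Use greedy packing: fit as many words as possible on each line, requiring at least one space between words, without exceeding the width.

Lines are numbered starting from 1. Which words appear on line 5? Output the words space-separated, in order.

Answer: absolute sweet table

Derivation:
Line 1: ['tomato', 'give', 'plate'] (min_width=17, slack=3)
Line 2: ['bridge', 'it', 'do', 'will'] (min_width=17, slack=3)
Line 3: ['ant', 'robot', 'fox', 'box'] (min_width=17, slack=3)
Line 4: ['with', 'pencil', 'new'] (min_width=15, slack=5)
Line 5: ['absolute', 'sweet', 'table'] (min_width=20, slack=0)
Line 6: ['rainbow', 'orchestra'] (min_width=17, slack=3)
Line 7: ['train', 'why', 'been'] (min_width=14, slack=6)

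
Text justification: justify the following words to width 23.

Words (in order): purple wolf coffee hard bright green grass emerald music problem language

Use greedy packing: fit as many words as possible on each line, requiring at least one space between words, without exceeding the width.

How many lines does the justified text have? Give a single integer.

Line 1: ['purple', 'wolf', 'coffee', 'hard'] (min_width=23, slack=0)
Line 2: ['bright', 'green', 'grass'] (min_width=18, slack=5)
Line 3: ['emerald', 'music', 'problem'] (min_width=21, slack=2)
Line 4: ['language'] (min_width=8, slack=15)
Total lines: 4

Answer: 4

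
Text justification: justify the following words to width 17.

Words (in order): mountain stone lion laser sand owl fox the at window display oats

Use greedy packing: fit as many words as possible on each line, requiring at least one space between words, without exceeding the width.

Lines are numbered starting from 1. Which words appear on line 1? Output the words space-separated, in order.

Line 1: ['mountain', 'stone'] (min_width=14, slack=3)
Line 2: ['lion', 'laser', 'sand'] (min_width=15, slack=2)
Line 3: ['owl', 'fox', 'the', 'at'] (min_width=14, slack=3)
Line 4: ['window', 'display'] (min_width=14, slack=3)
Line 5: ['oats'] (min_width=4, slack=13)

Answer: mountain stone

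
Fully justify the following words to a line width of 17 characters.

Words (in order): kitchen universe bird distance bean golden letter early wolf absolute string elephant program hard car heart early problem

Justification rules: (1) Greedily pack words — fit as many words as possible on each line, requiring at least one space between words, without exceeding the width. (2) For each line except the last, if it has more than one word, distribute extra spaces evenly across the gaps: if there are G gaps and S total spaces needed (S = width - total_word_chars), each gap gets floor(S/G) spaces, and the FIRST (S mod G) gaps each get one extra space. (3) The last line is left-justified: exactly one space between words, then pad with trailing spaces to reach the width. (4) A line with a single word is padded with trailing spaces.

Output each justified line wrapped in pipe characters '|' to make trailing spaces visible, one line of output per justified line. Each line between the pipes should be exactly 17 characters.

Answer: |kitchen  universe|
|bird     distance|
|bean       golden|
|letter early wolf|
|absolute   string|
|elephant  program|
|hard   car  heart|
|early problem    |

Derivation:
Line 1: ['kitchen', 'universe'] (min_width=16, slack=1)
Line 2: ['bird', 'distance'] (min_width=13, slack=4)
Line 3: ['bean', 'golden'] (min_width=11, slack=6)
Line 4: ['letter', 'early', 'wolf'] (min_width=17, slack=0)
Line 5: ['absolute', 'string'] (min_width=15, slack=2)
Line 6: ['elephant', 'program'] (min_width=16, slack=1)
Line 7: ['hard', 'car', 'heart'] (min_width=14, slack=3)
Line 8: ['early', 'problem'] (min_width=13, slack=4)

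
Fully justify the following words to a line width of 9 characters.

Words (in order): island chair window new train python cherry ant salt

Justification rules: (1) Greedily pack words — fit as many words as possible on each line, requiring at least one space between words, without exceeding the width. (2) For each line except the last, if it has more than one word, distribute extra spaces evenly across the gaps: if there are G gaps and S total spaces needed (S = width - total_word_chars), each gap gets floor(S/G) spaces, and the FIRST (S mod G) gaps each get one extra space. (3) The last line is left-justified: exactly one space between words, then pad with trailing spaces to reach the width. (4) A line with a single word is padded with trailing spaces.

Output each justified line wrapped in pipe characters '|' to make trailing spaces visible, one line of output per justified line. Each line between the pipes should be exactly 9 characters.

Line 1: ['island'] (min_width=6, slack=3)
Line 2: ['chair'] (min_width=5, slack=4)
Line 3: ['window'] (min_width=6, slack=3)
Line 4: ['new', 'train'] (min_width=9, slack=0)
Line 5: ['python'] (min_width=6, slack=3)
Line 6: ['cherry'] (min_width=6, slack=3)
Line 7: ['ant', 'salt'] (min_width=8, slack=1)

Answer: |island   |
|chair    |
|window   |
|new train|
|python   |
|cherry   |
|ant salt |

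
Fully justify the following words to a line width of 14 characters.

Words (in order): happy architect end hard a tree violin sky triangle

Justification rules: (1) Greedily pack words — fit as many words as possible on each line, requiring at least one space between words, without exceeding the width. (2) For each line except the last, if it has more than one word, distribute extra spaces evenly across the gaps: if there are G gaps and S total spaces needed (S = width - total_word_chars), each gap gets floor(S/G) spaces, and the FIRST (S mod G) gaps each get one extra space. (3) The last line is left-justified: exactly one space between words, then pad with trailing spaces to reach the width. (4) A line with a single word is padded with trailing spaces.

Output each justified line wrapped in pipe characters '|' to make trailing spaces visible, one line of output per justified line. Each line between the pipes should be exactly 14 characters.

Line 1: ['happy'] (min_width=5, slack=9)
Line 2: ['architect', 'end'] (min_width=13, slack=1)
Line 3: ['hard', 'a', 'tree'] (min_width=11, slack=3)
Line 4: ['violin', 'sky'] (min_width=10, slack=4)
Line 5: ['triangle'] (min_width=8, slack=6)

Answer: |happy         |
|architect  end|
|hard   a  tree|
|violin     sky|
|triangle      |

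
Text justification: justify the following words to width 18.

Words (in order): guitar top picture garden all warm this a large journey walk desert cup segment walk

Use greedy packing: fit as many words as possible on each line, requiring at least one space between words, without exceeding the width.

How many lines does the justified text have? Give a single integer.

Answer: 6

Derivation:
Line 1: ['guitar', 'top', 'picture'] (min_width=18, slack=0)
Line 2: ['garden', 'all', 'warm'] (min_width=15, slack=3)
Line 3: ['this', 'a', 'large'] (min_width=12, slack=6)
Line 4: ['journey', 'walk'] (min_width=12, slack=6)
Line 5: ['desert', 'cup', 'segment'] (min_width=18, slack=0)
Line 6: ['walk'] (min_width=4, slack=14)
Total lines: 6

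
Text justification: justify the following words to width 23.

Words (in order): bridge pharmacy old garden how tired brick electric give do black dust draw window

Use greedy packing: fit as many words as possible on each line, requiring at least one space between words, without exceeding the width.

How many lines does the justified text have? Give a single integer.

Answer: 4

Derivation:
Line 1: ['bridge', 'pharmacy', 'old'] (min_width=19, slack=4)
Line 2: ['garden', 'how', 'tired', 'brick'] (min_width=22, slack=1)
Line 3: ['electric', 'give', 'do', 'black'] (min_width=22, slack=1)
Line 4: ['dust', 'draw', 'window'] (min_width=16, slack=7)
Total lines: 4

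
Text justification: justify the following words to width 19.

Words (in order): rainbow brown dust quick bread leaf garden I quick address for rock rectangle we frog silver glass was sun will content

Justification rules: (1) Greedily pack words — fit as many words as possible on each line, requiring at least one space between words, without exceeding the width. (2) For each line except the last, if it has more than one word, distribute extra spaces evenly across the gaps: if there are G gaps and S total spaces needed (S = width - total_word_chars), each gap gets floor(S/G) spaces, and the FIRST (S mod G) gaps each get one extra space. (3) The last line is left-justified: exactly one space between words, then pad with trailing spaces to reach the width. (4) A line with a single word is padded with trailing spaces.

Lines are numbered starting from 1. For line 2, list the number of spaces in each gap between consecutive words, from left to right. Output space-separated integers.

Answer: 3 2

Derivation:
Line 1: ['rainbow', 'brown', 'dust'] (min_width=18, slack=1)
Line 2: ['quick', 'bread', 'leaf'] (min_width=16, slack=3)
Line 3: ['garden', 'I', 'quick'] (min_width=14, slack=5)
Line 4: ['address', 'for', 'rock'] (min_width=16, slack=3)
Line 5: ['rectangle', 'we', 'frog'] (min_width=17, slack=2)
Line 6: ['silver', 'glass', 'was'] (min_width=16, slack=3)
Line 7: ['sun', 'will', 'content'] (min_width=16, slack=3)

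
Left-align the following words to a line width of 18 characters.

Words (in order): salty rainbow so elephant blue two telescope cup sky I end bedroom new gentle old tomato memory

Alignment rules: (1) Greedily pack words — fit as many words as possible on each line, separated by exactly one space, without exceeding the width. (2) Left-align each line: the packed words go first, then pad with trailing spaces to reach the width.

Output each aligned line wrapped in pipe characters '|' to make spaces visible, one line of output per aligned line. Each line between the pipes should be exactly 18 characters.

Answer: |salty rainbow so  |
|elephant blue two |
|telescope cup sky |
|I end bedroom new |
|gentle old tomato |
|memory            |

Derivation:
Line 1: ['salty', 'rainbow', 'so'] (min_width=16, slack=2)
Line 2: ['elephant', 'blue', 'two'] (min_width=17, slack=1)
Line 3: ['telescope', 'cup', 'sky'] (min_width=17, slack=1)
Line 4: ['I', 'end', 'bedroom', 'new'] (min_width=17, slack=1)
Line 5: ['gentle', 'old', 'tomato'] (min_width=17, slack=1)
Line 6: ['memory'] (min_width=6, slack=12)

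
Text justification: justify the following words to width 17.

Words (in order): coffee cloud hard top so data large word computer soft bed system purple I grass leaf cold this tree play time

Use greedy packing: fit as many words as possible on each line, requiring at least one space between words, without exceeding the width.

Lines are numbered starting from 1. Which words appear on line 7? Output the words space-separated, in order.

Line 1: ['coffee', 'cloud', 'hard'] (min_width=17, slack=0)
Line 2: ['top', 'so', 'data', 'large'] (min_width=17, slack=0)
Line 3: ['word', 'computer'] (min_width=13, slack=4)
Line 4: ['soft', 'bed', 'system'] (min_width=15, slack=2)
Line 5: ['purple', 'I', 'grass'] (min_width=14, slack=3)
Line 6: ['leaf', 'cold', 'this'] (min_width=14, slack=3)
Line 7: ['tree', 'play', 'time'] (min_width=14, slack=3)

Answer: tree play time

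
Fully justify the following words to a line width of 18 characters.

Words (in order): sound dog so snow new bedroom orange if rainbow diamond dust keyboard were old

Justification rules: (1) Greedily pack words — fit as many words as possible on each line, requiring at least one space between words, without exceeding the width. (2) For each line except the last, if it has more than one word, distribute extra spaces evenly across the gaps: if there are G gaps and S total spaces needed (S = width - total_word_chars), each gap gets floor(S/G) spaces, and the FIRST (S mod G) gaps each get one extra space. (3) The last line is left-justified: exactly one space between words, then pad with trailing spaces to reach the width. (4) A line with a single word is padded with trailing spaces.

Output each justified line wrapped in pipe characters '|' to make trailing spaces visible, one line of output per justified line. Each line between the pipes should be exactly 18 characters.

Answer: |sound  dog so snow|
|new bedroom orange|
|if rainbow diamond|
|dust keyboard were|
|old               |

Derivation:
Line 1: ['sound', 'dog', 'so', 'snow'] (min_width=17, slack=1)
Line 2: ['new', 'bedroom', 'orange'] (min_width=18, slack=0)
Line 3: ['if', 'rainbow', 'diamond'] (min_width=18, slack=0)
Line 4: ['dust', 'keyboard', 'were'] (min_width=18, slack=0)
Line 5: ['old'] (min_width=3, slack=15)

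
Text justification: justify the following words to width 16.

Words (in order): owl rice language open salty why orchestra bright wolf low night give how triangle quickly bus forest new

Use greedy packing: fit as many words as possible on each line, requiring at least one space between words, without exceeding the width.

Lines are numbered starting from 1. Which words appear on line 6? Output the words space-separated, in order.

Line 1: ['owl', 'rice'] (min_width=8, slack=8)
Line 2: ['language', 'open'] (min_width=13, slack=3)
Line 3: ['salty', 'why'] (min_width=9, slack=7)
Line 4: ['orchestra', 'bright'] (min_width=16, slack=0)
Line 5: ['wolf', 'low', 'night'] (min_width=14, slack=2)
Line 6: ['give', 'how'] (min_width=8, slack=8)
Line 7: ['triangle', 'quickly'] (min_width=16, slack=0)
Line 8: ['bus', 'forest', 'new'] (min_width=14, slack=2)

Answer: give how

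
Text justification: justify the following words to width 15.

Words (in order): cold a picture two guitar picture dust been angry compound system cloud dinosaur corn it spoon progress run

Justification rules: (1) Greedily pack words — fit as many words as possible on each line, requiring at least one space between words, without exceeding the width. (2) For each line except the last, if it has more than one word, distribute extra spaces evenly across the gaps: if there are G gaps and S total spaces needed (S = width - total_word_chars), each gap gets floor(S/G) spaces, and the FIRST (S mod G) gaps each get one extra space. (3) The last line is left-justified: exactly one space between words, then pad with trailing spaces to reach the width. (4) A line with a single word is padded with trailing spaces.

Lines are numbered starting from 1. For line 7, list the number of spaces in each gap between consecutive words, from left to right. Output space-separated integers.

Answer: 2 2

Derivation:
Line 1: ['cold', 'a', 'picture'] (min_width=14, slack=1)
Line 2: ['two', 'guitar'] (min_width=10, slack=5)
Line 3: ['picture', 'dust'] (min_width=12, slack=3)
Line 4: ['been', 'angry'] (min_width=10, slack=5)
Line 5: ['compound', 'system'] (min_width=15, slack=0)
Line 6: ['cloud', 'dinosaur'] (min_width=14, slack=1)
Line 7: ['corn', 'it', 'spoon'] (min_width=13, slack=2)
Line 8: ['progress', 'run'] (min_width=12, slack=3)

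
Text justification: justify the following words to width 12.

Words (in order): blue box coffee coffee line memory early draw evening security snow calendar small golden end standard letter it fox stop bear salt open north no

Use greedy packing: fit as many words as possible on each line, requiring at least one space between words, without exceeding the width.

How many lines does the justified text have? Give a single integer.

Line 1: ['blue', 'box'] (min_width=8, slack=4)
Line 2: ['coffee'] (min_width=6, slack=6)
Line 3: ['coffee', 'line'] (min_width=11, slack=1)
Line 4: ['memory', 'early'] (min_width=12, slack=0)
Line 5: ['draw', 'evening'] (min_width=12, slack=0)
Line 6: ['security'] (min_width=8, slack=4)
Line 7: ['snow'] (min_width=4, slack=8)
Line 8: ['calendar'] (min_width=8, slack=4)
Line 9: ['small', 'golden'] (min_width=12, slack=0)
Line 10: ['end', 'standard'] (min_width=12, slack=0)
Line 11: ['letter', 'it'] (min_width=9, slack=3)
Line 12: ['fox', 'stop'] (min_width=8, slack=4)
Line 13: ['bear', 'salt'] (min_width=9, slack=3)
Line 14: ['open', 'north'] (min_width=10, slack=2)
Line 15: ['no'] (min_width=2, slack=10)
Total lines: 15

Answer: 15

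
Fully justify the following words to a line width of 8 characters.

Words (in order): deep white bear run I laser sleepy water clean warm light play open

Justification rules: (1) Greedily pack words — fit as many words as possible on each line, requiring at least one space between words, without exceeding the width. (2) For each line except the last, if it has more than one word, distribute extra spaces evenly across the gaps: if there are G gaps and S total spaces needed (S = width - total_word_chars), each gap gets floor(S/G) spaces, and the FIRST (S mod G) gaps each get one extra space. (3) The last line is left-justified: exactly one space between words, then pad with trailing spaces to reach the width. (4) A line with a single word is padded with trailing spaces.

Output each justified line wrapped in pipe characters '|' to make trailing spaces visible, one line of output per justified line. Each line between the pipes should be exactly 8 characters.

Answer: |deep    |
|white   |
|bear run|
|I  laser|
|sleepy  |
|water   |
|clean   |
|warm    |
|light   |
|play    |
|open    |

Derivation:
Line 1: ['deep'] (min_width=4, slack=4)
Line 2: ['white'] (min_width=5, slack=3)
Line 3: ['bear', 'run'] (min_width=8, slack=0)
Line 4: ['I', 'laser'] (min_width=7, slack=1)
Line 5: ['sleepy'] (min_width=6, slack=2)
Line 6: ['water'] (min_width=5, slack=3)
Line 7: ['clean'] (min_width=5, slack=3)
Line 8: ['warm'] (min_width=4, slack=4)
Line 9: ['light'] (min_width=5, slack=3)
Line 10: ['play'] (min_width=4, slack=4)
Line 11: ['open'] (min_width=4, slack=4)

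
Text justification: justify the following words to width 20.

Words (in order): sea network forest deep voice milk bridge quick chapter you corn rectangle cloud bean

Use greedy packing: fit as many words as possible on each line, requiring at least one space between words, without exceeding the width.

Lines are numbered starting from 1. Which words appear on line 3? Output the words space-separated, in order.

Line 1: ['sea', 'network', 'forest'] (min_width=18, slack=2)
Line 2: ['deep', 'voice', 'milk'] (min_width=15, slack=5)
Line 3: ['bridge', 'quick', 'chapter'] (min_width=20, slack=0)
Line 4: ['you', 'corn', 'rectangle'] (min_width=18, slack=2)
Line 5: ['cloud', 'bean'] (min_width=10, slack=10)

Answer: bridge quick chapter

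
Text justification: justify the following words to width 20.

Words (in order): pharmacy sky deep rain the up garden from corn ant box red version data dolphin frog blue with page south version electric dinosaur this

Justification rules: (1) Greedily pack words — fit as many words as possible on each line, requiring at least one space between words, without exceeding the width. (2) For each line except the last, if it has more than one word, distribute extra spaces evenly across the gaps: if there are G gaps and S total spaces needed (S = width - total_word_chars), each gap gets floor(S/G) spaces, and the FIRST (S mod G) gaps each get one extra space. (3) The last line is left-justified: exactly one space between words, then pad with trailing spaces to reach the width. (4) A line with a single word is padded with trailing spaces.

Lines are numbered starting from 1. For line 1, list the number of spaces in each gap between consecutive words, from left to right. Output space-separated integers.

Line 1: ['pharmacy', 'sky', 'deep'] (min_width=17, slack=3)
Line 2: ['rain', 'the', 'up', 'garden'] (min_width=18, slack=2)
Line 3: ['from', 'corn', 'ant', 'box'] (min_width=17, slack=3)
Line 4: ['red', 'version', 'data'] (min_width=16, slack=4)
Line 5: ['dolphin', 'frog', 'blue'] (min_width=17, slack=3)
Line 6: ['with', 'page', 'south'] (min_width=15, slack=5)
Line 7: ['version', 'electric'] (min_width=16, slack=4)
Line 8: ['dinosaur', 'this'] (min_width=13, slack=7)

Answer: 3 2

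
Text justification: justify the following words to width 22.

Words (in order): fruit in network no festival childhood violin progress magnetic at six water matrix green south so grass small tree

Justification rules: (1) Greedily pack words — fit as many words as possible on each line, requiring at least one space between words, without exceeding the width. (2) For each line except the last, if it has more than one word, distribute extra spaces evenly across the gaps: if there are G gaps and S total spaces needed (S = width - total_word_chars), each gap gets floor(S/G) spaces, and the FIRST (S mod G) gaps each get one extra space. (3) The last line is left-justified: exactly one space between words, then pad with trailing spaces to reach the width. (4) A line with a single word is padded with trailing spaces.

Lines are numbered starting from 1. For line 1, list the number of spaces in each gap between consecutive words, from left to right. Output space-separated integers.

Answer: 2 2 2

Derivation:
Line 1: ['fruit', 'in', 'network', 'no'] (min_width=19, slack=3)
Line 2: ['festival', 'childhood'] (min_width=18, slack=4)
Line 3: ['violin', 'progress'] (min_width=15, slack=7)
Line 4: ['magnetic', 'at', 'six', 'water'] (min_width=21, slack=1)
Line 5: ['matrix', 'green', 'south', 'so'] (min_width=21, slack=1)
Line 6: ['grass', 'small', 'tree'] (min_width=16, slack=6)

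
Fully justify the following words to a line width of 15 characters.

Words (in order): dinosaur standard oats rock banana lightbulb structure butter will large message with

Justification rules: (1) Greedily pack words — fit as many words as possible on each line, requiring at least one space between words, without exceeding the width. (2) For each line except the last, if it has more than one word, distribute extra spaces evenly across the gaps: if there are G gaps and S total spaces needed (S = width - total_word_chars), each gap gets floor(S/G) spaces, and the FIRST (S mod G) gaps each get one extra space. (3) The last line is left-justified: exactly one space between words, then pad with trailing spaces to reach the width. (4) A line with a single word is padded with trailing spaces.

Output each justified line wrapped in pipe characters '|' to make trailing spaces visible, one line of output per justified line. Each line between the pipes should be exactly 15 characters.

Answer: |dinosaur       |
|standard   oats|
|rock     banana|
|lightbulb      |
|structure      |
|butter     will|
|large   message|
|with           |

Derivation:
Line 1: ['dinosaur'] (min_width=8, slack=7)
Line 2: ['standard', 'oats'] (min_width=13, slack=2)
Line 3: ['rock', 'banana'] (min_width=11, slack=4)
Line 4: ['lightbulb'] (min_width=9, slack=6)
Line 5: ['structure'] (min_width=9, slack=6)
Line 6: ['butter', 'will'] (min_width=11, slack=4)
Line 7: ['large', 'message'] (min_width=13, slack=2)
Line 8: ['with'] (min_width=4, slack=11)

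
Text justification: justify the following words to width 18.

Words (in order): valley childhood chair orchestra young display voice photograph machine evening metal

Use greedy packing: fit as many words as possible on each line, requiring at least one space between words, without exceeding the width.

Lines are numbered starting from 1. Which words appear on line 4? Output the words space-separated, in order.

Line 1: ['valley', 'childhood'] (min_width=16, slack=2)
Line 2: ['chair', 'orchestra'] (min_width=15, slack=3)
Line 3: ['young', 'display'] (min_width=13, slack=5)
Line 4: ['voice', 'photograph'] (min_width=16, slack=2)
Line 5: ['machine', 'evening'] (min_width=15, slack=3)
Line 6: ['metal'] (min_width=5, slack=13)

Answer: voice photograph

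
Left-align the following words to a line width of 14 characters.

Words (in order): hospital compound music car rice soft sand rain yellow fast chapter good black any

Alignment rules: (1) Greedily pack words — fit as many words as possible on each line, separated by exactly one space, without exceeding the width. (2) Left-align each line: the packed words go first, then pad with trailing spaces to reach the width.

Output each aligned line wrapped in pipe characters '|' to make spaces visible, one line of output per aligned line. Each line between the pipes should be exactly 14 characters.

Line 1: ['hospital'] (min_width=8, slack=6)
Line 2: ['compound', 'music'] (min_width=14, slack=0)
Line 3: ['car', 'rice', 'soft'] (min_width=13, slack=1)
Line 4: ['sand', 'rain'] (min_width=9, slack=5)
Line 5: ['yellow', 'fast'] (min_width=11, slack=3)
Line 6: ['chapter', 'good'] (min_width=12, slack=2)
Line 7: ['black', 'any'] (min_width=9, slack=5)

Answer: |hospital      |
|compound music|
|car rice soft |
|sand rain     |
|yellow fast   |
|chapter good  |
|black any     |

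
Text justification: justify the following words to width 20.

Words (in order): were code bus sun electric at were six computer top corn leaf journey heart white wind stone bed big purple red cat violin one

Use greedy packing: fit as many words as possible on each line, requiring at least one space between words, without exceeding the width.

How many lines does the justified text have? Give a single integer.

Line 1: ['were', 'code', 'bus', 'sun'] (min_width=17, slack=3)
Line 2: ['electric', 'at', 'were', 'six'] (min_width=20, slack=0)
Line 3: ['computer', 'top', 'corn'] (min_width=17, slack=3)
Line 4: ['leaf', 'journey', 'heart'] (min_width=18, slack=2)
Line 5: ['white', 'wind', 'stone', 'bed'] (min_width=20, slack=0)
Line 6: ['big', 'purple', 'red', 'cat'] (min_width=18, slack=2)
Line 7: ['violin', 'one'] (min_width=10, slack=10)
Total lines: 7

Answer: 7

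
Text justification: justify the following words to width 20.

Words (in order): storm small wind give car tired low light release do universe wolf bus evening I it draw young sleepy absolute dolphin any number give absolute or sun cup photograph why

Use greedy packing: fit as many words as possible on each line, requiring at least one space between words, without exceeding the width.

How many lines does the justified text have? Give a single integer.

Line 1: ['storm', 'small', 'wind'] (min_width=16, slack=4)
Line 2: ['give', 'car', 'tired', 'low'] (min_width=18, slack=2)
Line 3: ['light', 'release', 'do'] (min_width=16, slack=4)
Line 4: ['universe', 'wolf', 'bus'] (min_width=17, slack=3)
Line 5: ['evening', 'I', 'it', 'draw'] (min_width=17, slack=3)
Line 6: ['young', 'sleepy'] (min_width=12, slack=8)
Line 7: ['absolute', 'dolphin', 'any'] (min_width=20, slack=0)
Line 8: ['number', 'give', 'absolute'] (min_width=20, slack=0)
Line 9: ['or', 'sun', 'cup'] (min_width=10, slack=10)
Line 10: ['photograph', 'why'] (min_width=14, slack=6)
Total lines: 10

Answer: 10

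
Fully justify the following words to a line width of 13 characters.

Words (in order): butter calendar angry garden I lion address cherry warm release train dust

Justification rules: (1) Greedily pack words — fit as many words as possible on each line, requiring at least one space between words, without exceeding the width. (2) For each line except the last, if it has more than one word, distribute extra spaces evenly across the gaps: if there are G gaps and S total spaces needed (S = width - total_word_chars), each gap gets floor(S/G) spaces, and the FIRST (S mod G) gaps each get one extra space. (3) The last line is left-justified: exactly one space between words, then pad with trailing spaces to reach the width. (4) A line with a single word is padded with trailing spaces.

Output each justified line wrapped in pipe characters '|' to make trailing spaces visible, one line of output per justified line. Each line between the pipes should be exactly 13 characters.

Answer: |butter       |
|calendar     |
|angry  garden|
|I        lion|
|address      |
|cherry   warm|
|release train|
|dust         |

Derivation:
Line 1: ['butter'] (min_width=6, slack=7)
Line 2: ['calendar'] (min_width=8, slack=5)
Line 3: ['angry', 'garden'] (min_width=12, slack=1)
Line 4: ['I', 'lion'] (min_width=6, slack=7)
Line 5: ['address'] (min_width=7, slack=6)
Line 6: ['cherry', 'warm'] (min_width=11, slack=2)
Line 7: ['release', 'train'] (min_width=13, slack=0)
Line 8: ['dust'] (min_width=4, slack=9)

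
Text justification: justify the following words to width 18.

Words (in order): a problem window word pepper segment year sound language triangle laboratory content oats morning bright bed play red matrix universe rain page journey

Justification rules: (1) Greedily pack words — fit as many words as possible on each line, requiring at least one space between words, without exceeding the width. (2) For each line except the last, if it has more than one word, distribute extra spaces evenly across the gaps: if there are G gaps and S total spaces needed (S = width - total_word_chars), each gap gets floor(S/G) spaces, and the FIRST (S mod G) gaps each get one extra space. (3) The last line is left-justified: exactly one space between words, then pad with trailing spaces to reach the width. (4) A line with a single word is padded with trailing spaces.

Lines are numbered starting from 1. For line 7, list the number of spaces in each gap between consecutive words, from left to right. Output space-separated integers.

Line 1: ['a', 'problem', 'window'] (min_width=16, slack=2)
Line 2: ['word', 'pepper'] (min_width=11, slack=7)
Line 3: ['segment', 'year', 'sound'] (min_width=18, slack=0)
Line 4: ['language', 'triangle'] (min_width=17, slack=1)
Line 5: ['laboratory', 'content'] (min_width=18, slack=0)
Line 6: ['oats', 'morning'] (min_width=12, slack=6)
Line 7: ['bright', 'bed', 'play'] (min_width=15, slack=3)
Line 8: ['red', 'matrix'] (min_width=10, slack=8)
Line 9: ['universe', 'rain', 'page'] (min_width=18, slack=0)
Line 10: ['journey'] (min_width=7, slack=11)

Answer: 3 2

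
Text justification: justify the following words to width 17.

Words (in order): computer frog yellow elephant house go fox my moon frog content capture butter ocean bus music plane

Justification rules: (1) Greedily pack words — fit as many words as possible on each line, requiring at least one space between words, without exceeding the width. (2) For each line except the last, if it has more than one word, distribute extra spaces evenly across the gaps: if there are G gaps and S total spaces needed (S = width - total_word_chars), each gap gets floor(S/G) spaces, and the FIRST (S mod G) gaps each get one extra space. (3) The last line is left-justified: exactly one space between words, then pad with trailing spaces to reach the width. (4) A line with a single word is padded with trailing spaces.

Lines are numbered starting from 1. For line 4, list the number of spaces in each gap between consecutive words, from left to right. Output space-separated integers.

Answer: 1 1

Derivation:
Line 1: ['computer', 'frog'] (min_width=13, slack=4)
Line 2: ['yellow', 'elephant'] (min_width=15, slack=2)
Line 3: ['house', 'go', 'fox', 'my'] (min_width=15, slack=2)
Line 4: ['moon', 'frog', 'content'] (min_width=17, slack=0)
Line 5: ['capture', 'butter'] (min_width=14, slack=3)
Line 6: ['ocean', 'bus', 'music'] (min_width=15, slack=2)
Line 7: ['plane'] (min_width=5, slack=12)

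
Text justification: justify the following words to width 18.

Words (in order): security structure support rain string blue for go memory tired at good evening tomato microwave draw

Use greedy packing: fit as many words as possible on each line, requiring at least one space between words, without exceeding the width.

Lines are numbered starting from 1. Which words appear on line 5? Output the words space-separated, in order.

Answer: good evening

Derivation:
Line 1: ['security', 'structure'] (min_width=18, slack=0)
Line 2: ['support', 'rain'] (min_width=12, slack=6)
Line 3: ['string', 'blue', 'for', 'go'] (min_width=18, slack=0)
Line 4: ['memory', 'tired', 'at'] (min_width=15, slack=3)
Line 5: ['good', 'evening'] (min_width=12, slack=6)
Line 6: ['tomato', 'microwave'] (min_width=16, slack=2)
Line 7: ['draw'] (min_width=4, slack=14)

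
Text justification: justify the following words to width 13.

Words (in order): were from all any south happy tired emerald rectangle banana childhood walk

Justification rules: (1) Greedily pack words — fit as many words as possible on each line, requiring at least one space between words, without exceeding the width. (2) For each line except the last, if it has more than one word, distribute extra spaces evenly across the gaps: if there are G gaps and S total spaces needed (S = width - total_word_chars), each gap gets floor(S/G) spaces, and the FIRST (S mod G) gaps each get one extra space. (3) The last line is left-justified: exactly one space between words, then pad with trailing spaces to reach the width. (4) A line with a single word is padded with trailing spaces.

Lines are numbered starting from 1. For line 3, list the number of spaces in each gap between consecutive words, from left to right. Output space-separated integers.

Line 1: ['were', 'from', 'all'] (min_width=13, slack=0)
Line 2: ['any', 'south'] (min_width=9, slack=4)
Line 3: ['happy', 'tired'] (min_width=11, slack=2)
Line 4: ['emerald'] (min_width=7, slack=6)
Line 5: ['rectangle'] (min_width=9, slack=4)
Line 6: ['banana'] (min_width=6, slack=7)
Line 7: ['childhood'] (min_width=9, slack=4)
Line 8: ['walk'] (min_width=4, slack=9)

Answer: 3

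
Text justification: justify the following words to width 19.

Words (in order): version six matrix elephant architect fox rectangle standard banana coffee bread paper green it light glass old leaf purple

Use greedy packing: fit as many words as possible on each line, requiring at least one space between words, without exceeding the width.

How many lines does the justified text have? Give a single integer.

Line 1: ['version', 'six', 'matrix'] (min_width=18, slack=1)
Line 2: ['elephant', 'architect'] (min_width=18, slack=1)
Line 3: ['fox', 'rectangle'] (min_width=13, slack=6)
Line 4: ['standard', 'banana'] (min_width=15, slack=4)
Line 5: ['coffee', 'bread', 'paper'] (min_width=18, slack=1)
Line 6: ['green', 'it', 'light'] (min_width=14, slack=5)
Line 7: ['glass', 'old', 'leaf'] (min_width=14, slack=5)
Line 8: ['purple'] (min_width=6, slack=13)
Total lines: 8

Answer: 8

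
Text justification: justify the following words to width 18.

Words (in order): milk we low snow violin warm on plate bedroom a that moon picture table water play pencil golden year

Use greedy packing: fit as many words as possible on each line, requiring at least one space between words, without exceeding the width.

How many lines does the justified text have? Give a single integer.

Answer: 6

Derivation:
Line 1: ['milk', 'we', 'low', 'snow'] (min_width=16, slack=2)
Line 2: ['violin', 'warm', 'on'] (min_width=14, slack=4)
Line 3: ['plate', 'bedroom', 'a'] (min_width=15, slack=3)
Line 4: ['that', 'moon', 'picture'] (min_width=17, slack=1)
Line 5: ['table', 'water', 'play'] (min_width=16, slack=2)
Line 6: ['pencil', 'golden', 'year'] (min_width=18, slack=0)
Total lines: 6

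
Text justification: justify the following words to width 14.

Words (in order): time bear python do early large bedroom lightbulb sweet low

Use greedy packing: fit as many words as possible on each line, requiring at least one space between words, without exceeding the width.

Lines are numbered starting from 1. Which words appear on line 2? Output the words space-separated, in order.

Answer: python do

Derivation:
Line 1: ['time', 'bear'] (min_width=9, slack=5)
Line 2: ['python', 'do'] (min_width=9, slack=5)
Line 3: ['early', 'large'] (min_width=11, slack=3)
Line 4: ['bedroom'] (min_width=7, slack=7)
Line 5: ['lightbulb'] (min_width=9, slack=5)
Line 6: ['sweet', 'low'] (min_width=9, slack=5)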